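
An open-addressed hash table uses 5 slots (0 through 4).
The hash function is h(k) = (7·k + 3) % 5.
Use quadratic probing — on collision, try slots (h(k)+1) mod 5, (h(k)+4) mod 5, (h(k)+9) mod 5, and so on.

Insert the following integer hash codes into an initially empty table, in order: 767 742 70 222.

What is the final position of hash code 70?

4

767 hashes to 2; slot 2 is free → place at 2.
742 hashes to 2; 2 taken → place at 3.
70 hashes to 3; 3 taken → place at 4.
222 hashes to 2; 2,3 taken → place at 1.
Table: [—, 222, 767, 742, 70]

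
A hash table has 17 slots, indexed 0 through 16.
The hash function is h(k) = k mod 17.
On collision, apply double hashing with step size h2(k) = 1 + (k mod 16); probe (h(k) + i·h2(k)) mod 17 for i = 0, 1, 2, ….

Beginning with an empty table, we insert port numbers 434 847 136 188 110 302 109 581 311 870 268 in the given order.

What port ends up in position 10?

Insert 434: h=9, slot 9 empty => index 9.
Insert 847: h=14, slot 14 empty => index 14.
Insert 136: h=0, slot 0 empty => index 0.
Insert 188: h=1, slot 1 empty => index 1.
Insert 110: h=8, slot 8 empty => index 8.
Insert 302: h=13, slot 13 empty => index 13.
Insert 109: h=7, slot 7 empty => index 7.
Insert 581: h=3, slot 3 empty => index 3.
Insert 311: h=5, slot 5 empty => index 5.
Insert 870: h=3, h2=7, slot 3 occupied => index 10.
Insert 268: h=13, h2=13, slots 13,9,5,1,14,10 occupied => index 6.
Table: [136, 188, -, 581, -, 311, 268, 109, 110, 434, 870, -, -, 302, 847, -, -]

870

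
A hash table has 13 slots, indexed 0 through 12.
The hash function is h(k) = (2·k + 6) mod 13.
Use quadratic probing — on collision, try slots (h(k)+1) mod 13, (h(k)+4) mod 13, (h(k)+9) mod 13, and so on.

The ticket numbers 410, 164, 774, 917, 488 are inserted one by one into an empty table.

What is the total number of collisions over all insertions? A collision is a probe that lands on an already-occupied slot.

6

Insert 410: h=7, slot 7 empty -> index 7.
Insert 164: h=9, slot 9 empty -> index 9.
Insert 774: h=7, slot 7 occupied -> index 8.
Insert 917: h=7, slots 7,8 occupied -> index 11.
Insert 488: h=7, slots 7,8,11 occupied -> index 3.
Table: [∅, ∅, ∅, 488, ∅, ∅, ∅, 410, 774, 164, ∅, 917, ∅]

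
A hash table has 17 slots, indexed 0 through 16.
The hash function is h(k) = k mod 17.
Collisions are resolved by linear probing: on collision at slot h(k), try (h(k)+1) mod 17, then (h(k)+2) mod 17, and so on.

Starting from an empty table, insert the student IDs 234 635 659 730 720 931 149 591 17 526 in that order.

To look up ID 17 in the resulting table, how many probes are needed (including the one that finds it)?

Insert 234: h=13, slot 13 empty -> index 13.
Insert 635: h=6, slot 6 empty -> index 6.
Insert 659: h=13, slot 13 occupied -> index 14.
Insert 730: h=16, slot 16 empty -> index 16.
Insert 720: h=6, slot 6 occupied -> index 7.
Insert 931: h=13, slots 13,14 occupied -> index 15.
Insert 149: h=13, slots 13,14,15,16 occupied -> index 0.
Insert 591: h=13, slots 13,14,15,16,0 occupied -> index 1.
Insert 17: h=0, slots 0,1 occupied -> index 2.
Insert 526: h=16, slots 16,0,1,2 occupied -> index 3.
Table: [149, 591, 17, 526, ., ., 635, 720, ., ., ., ., ., 234, 659, 931, 730]
Lookup 17: h=0, probe 0,1,2 → found at 2.

3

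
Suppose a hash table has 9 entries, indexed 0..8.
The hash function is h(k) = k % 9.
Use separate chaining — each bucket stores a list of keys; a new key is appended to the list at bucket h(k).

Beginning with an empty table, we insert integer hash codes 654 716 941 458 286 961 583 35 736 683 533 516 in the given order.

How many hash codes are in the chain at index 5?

2

Insert 654: h=6, bucket 6 empty -> new chain.
Insert 716: h=5, bucket 5 empty -> new chain.
Insert 941: h=5, bucket 5 nonempty -> append to chain.
Insert 458: h=8, bucket 8 empty -> new chain.
Insert 286: h=7, bucket 7 empty -> new chain.
Insert 961: h=7, bucket 7 nonempty -> append to chain.
Insert 583: h=7, bucket 7 nonempty -> append to chain.
Insert 35: h=8, bucket 8 nonempty -> append to chain.
Insert 736: h=7, bucket 7 nonempty -> append to chain.
Insert 683: h=8, bucket 8 nonempty -> append to chain.
Insert 533: h=2, bucket 2 empty -> new chain.
Insert 516: h=3, bucket 3 empty -> new chain.
Final buckets:
0: .
1: .
2: 533
3: 516
4: .
5: 716 -> 941
6: 654
7: 286 -> 961 -> 583 -> 736
8: 458 -> 35 -> 683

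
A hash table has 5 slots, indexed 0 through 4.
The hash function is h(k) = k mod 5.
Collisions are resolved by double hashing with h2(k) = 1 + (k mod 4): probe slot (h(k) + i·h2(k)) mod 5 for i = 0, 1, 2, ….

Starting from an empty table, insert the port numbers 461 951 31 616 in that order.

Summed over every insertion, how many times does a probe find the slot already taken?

Insert 461: h=1, slot 1 empty -> index 1.
Insert 951: h=1, h2=4, slot 1 occupied -> index 0.
Insert 31: h=1, h2=4, slots 1,0 occupied -> index 4.
Insert 616: h=1, h2=1, slot 1 occupied -> index 2.
Table: [951, 461, 616, ∅, 31]

4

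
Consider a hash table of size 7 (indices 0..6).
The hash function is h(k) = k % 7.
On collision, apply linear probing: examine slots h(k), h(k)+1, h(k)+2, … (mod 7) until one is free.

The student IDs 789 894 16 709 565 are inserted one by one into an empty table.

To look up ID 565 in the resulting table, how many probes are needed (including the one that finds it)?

3

789 hashes to 5; slot 5 is free → place at 5.
894 hashes to 5; 5 taken → place at 6.
16 hashes to 2; slot 2 is free → place at 2.
709 hashes to 2; 2 taken → place at 3.
565 hashes to 5; 5,6 taken → place at 0.
Table: [565, —, 16, 709, —, 789, 894]
Lookup 565: h=5, probe 5,6,0 → found at 0.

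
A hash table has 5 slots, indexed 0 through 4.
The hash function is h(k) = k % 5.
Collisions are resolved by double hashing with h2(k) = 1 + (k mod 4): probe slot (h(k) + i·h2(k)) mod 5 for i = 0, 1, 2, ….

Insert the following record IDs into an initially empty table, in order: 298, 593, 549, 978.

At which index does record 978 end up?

298: h=3 → slot 3
593: h=3, h2=2, probe 3,0 → slot 0
549: h=4 → slot 4
978: h=3, h2=3, probe 3,1 → slot 1
Table: [593, 978, _, 298, 549]

1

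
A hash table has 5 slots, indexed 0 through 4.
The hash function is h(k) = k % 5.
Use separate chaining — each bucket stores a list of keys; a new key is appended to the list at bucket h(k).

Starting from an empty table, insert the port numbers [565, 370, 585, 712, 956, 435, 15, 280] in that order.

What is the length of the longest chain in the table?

6

565 -> bucket 0
370 -> bucket 0 (collision)
585 -> bucket 0 (collision)
712 -> bucket 2
956 -> bucket 1
435 -> bucket 0 (collision)
15 -> bucket 0 (collision)
280 -> bucket 0 (collision)
Final buckets:
0: 565 -> 370 -> 585 -> 435 -> 15 -> 280
1: 956
2: 712
3: .
4: .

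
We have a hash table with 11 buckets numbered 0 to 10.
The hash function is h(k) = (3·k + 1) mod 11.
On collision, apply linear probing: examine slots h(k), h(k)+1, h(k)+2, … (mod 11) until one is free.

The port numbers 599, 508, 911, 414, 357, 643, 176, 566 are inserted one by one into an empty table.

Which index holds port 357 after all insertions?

599: h=5 → slot 5
508: h=7 → slot 7
911: h=6 → slot 6
414: h=0 → slot 0
357: h=5, probe 5,6,7,8 → slot 8
643: h=5, probe 5,6,7,8,9 → slot 9
176: h=1 → slot 1
566: h=5, probe 5,6,7,8,9,10 → slot 10
Table: [414, 176, ., ., ., 599, 911, 508, 357, 643, 566]

8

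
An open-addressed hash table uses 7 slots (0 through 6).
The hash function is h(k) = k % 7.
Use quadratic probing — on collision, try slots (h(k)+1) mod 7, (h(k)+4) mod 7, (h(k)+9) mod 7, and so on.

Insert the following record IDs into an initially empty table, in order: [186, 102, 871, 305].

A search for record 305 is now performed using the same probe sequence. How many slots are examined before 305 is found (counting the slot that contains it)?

186: h=4 => slot 4
102: h=4, probe 4,5 => slot 5
871: h=3 => slot 3
305: h=4, probe 4,5,1 => slot 1
Table: [., 305, ., 871, 186, 102, .]
Lookup 305: h=4, probe 4,5,1 → found at 1.

3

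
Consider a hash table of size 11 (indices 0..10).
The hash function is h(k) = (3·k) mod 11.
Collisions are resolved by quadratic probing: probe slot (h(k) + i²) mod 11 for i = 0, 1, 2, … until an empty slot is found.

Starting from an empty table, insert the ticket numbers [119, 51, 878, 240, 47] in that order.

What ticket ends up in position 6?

Insert 119: h=5, slot 5 empty -> index 5.
Insert 51: h=10, slot 10 empty -> index 10.
Insert 878: h=5, slot 5 occupied -> index 6.
Insert 240: h=5, slots 5,6 occupied -> index 9.
Insert 47: h=9, slots 9,10 occupied -> index 2.
Table: [-, -, 47, -, -, 119, 878, -, -, 240, 51]

878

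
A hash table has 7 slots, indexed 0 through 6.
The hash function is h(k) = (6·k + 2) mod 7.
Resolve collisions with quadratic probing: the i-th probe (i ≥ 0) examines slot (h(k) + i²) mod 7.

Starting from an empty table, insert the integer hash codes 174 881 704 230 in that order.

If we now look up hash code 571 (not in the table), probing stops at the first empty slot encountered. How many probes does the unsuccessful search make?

174: h=3 -> slot 3
881: h=3, probe 3,4 -> slot 4
704: h=5 -> slot 5
230: h=3, probe 3,4,0 -> slot 0
Table: [230, —, —, 174, 881, 704, —]
Lookup 571: h=5, probe 5,6 → slot 6 empty, not found.

2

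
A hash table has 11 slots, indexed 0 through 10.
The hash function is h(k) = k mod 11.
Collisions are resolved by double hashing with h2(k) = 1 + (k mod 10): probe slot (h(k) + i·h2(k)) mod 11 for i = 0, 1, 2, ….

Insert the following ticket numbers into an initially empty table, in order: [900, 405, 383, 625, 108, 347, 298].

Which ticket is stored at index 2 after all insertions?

900: h=9 → slot 9
405: h=9, h2=6, probe 9,4 → slot 4
383: h=9, h2=4, probe 9,2 → slot 2
625: h=9, h2=6, probe 9,4,10 → slot 10
108: h=9, h2=9, probe 9,7 → slot 7
347: h=6 → slot 6
298: h=1 → slot 1
Table: [., 298, 383, ., 405, ., 347, 108, ., 900, 625]

383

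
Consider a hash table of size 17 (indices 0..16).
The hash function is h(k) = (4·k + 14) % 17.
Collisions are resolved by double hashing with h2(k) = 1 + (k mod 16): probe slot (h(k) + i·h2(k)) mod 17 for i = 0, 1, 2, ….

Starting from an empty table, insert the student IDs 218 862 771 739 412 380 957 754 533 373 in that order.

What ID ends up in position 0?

Insert 218: h=2, slot 2 empty => index 2.
Insert 862: h=11, slot 11 empty => index 11.
Insert 771: h=4, slot 4 empty => index 4.
Insert 739: h=12, slot 12 empty => index 12.
Insert 412: h=13, slot 13 empty => index 13.
Insert 380: h=4, h2=13, slot 4 occupied => index 0.
Insert 957: h=0, h2=14, slot 0 occupied => index 14.
Insert 754: h=4, h2=3, slot 4 occupied => index 7.
Insert 533: h=4, h2=6, slot 4 occupied => index 10.
Insert 373: h=10, h2=6, slot 10 occupied => index 16.
Table: [380, ∅, 218, ∅, 771, ∅, ∅, 754, ∅, ∅, 533, 862, 739, 412, 957, ∅, 373]

380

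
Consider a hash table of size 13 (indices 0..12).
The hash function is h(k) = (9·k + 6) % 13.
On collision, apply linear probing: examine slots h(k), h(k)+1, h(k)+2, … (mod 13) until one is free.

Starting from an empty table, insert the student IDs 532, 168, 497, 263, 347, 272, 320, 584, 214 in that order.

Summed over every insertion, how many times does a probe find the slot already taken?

532 hashes to 10; slot 10 is free → place at 10.
168 hashes to 10; 10 taken → place at 11.
497 hashes to 7; slot 7 is free → place at 7.
263 hashes to 7; 7 taken → place at 8.
347 hashes to 9; slot 9 is free → place at 9.
272 hashes to 10; 10,11 taken → place at 12.
320 hashes to 0; slot 0 is free → place at 0.
584 hashes to 10; 10,11,12,0 taken → place at 1.
214 hashes to 8; 8,9,10,11,12,0,1 taken → place at 2.
Table: [320, 584, 214, —, —, —, —, 497, 263, 347, 532, 168, 272]

15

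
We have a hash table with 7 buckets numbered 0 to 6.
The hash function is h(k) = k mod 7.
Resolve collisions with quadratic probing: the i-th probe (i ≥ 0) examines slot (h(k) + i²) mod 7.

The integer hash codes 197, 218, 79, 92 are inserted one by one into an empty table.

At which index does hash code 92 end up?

5

197: h=1 → slot 1
218: h=1, probe 1,2 → slot 2
79: h=2, probe 2,3 → slot 3
92: h=1, probe 1,2,5 → slot 5
Table: [-, 197, 218, 79, -, 92, -]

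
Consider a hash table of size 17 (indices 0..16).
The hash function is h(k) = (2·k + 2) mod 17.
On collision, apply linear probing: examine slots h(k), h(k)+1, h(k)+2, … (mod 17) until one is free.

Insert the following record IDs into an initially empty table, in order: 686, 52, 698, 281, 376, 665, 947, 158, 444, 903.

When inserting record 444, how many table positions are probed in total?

3

686 hashes to 14; slot 14 is free -> place at 14.
52 hashes to 4; slot 4 is free -> place at 4.
698 hashes to 4; 4 taken -> place at 5.
281 hashes to 3; slot 3 is free -> place at 3.
376 hashes to 6; slot 6 is free -> place at 6.
665 hashes to 6; 6 taken -> place at 7.
947 hashes to 9; slot 9 is free -> place at 9.
158 hashes to 12; slot 12 is free -> place at 12.
444 hashes to 6; 6,7 taken -> place at 8.
903 hashes to 6; 6,7,8,9 taken -> place at 10.
Table: [∅, ∅, ∅, 281, 52, 698, 376, 665, 444, 947, 903, ∅, 158, ∅, 686, ∅, ∅]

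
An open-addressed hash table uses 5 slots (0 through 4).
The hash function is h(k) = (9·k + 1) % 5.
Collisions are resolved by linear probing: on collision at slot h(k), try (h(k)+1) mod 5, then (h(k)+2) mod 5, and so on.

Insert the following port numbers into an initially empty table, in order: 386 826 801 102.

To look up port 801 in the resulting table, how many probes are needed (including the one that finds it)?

Insert 386: h=0, slot 0 empty -> index 0.
Insert 826: h=0, slot 0 occupied -> index 1.
Insert 801: h=0, slots 0,1 occupied -> index 2.
Insert 102: h=4, slot 4 empty -> index 4.
Table: [386, 826, 801, ∅, 102]
Lookup 801: h=0, probe 0,1,2 → found at 2.

3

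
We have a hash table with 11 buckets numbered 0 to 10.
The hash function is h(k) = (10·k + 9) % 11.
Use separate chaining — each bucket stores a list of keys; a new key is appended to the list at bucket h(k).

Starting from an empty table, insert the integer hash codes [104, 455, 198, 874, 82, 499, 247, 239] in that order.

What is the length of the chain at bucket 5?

Insert 104: h=4, bucket 4 empty → new chain.
Insert 455: h=5, bucket 5 empty → new chain.
Insert 198: h=9, bucket 9 empty → new chain.
Insert 874: h=4, bucket 4 nonempty → append to chain.
Insert 82: h=4, bucket 4 nonempty → append to chain.
Insert 499: h=5, bucket 5 nonempty → append to chain.
Insert 247: h=4, bucket 4 nonempty → append to chain.
Insert 239: h=1, bucket 1 empty → new chain.
Final buckets:
0: .
1: 239
2: .
3: .
4: 104 -> 874 -> 82 -> 247
5: 455 -> 499
6: .
7: .
8: .
9: 198
10: .

2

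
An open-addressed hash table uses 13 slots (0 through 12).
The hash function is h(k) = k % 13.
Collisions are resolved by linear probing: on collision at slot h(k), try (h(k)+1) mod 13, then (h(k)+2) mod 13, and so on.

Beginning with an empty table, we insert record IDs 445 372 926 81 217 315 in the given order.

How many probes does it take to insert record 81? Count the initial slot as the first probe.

445 hashes to 3; slot 3 is free → place at 3.
372 hashes to 8; slot 8 is free → place at 8.
926 hashes to 3; 3 taken → place at 4.
81 hashes to 3; 3,4 taken → place at 5.
217 hashes to 9; slot 9 is free → place at 9.
315 hashes to 3; 3,4,5 taken → place at 6.
Table: [∅, ∅, ∅, 445, 926, 81, 315, ∅, 372, 217, ∅, ∅, ∅]

3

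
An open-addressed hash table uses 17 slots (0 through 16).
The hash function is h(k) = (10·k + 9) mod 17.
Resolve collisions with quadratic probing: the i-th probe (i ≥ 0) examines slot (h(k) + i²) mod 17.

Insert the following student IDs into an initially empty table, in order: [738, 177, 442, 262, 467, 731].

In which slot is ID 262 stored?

15

Insert 738: h=11, slot 11 empty → index 11.
Insert 177: h=11, slot 11 occupied → index 12.
Insert 442: h=9, slot 9 empty → index 9.
Insert 262: h=11, slots 11,12 occupied → index 15.
Insert 467: h=4, slot 4 empty → index 4.
Insert 731: h=9, slot 9 occupied → index 10.
Table: [-, -, -, -, 467, -, -, -, -, 442, 731, 738, 177, -, -, 262, -]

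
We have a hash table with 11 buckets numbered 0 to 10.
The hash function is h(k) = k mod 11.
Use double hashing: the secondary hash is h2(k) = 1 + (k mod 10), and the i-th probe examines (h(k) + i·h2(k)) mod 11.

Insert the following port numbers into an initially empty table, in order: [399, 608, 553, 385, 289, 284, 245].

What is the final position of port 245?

4

Insert 399: h=3, slot 3 empty → index 3.
Insert 608: h=3, h2=9, slot 3 occupied → index 1.
Insert 553: h=3, h2=4, slot 3 occupied → index 7.
Insert 385: h=0, slot 0 empty → index 0.
Insert 289: h=3, h2=10, slot 3 occupied → index 2.
Insert 284: h=9, slot 9 empty → index 9.
Insert 245: h=3, h2=6, slots 3,9 occupied → index 4.
Table: [385, 608, 289, 399, 245, -, -, 553, -, 284, -]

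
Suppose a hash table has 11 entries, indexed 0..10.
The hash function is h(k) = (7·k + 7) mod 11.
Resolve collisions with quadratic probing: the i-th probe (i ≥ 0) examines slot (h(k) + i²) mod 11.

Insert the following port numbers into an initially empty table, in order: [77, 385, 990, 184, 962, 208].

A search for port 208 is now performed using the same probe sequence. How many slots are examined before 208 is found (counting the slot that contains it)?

2

77: h=7 => slot 7
385: h=7, probe 7,8 => slot 8
990: h=7, probe 7,8,0 => slot 0
184: h=8, probe 8,9 => slot 9
962: h=9, probe 9,10 => slot 10
208: h=0, probe 0,1 => slot 1
Table: [990, 208, _, _, _, _, _, 77, 385, 184, 962]
Lookup 208: h=0, probe 0,1 → found at 1.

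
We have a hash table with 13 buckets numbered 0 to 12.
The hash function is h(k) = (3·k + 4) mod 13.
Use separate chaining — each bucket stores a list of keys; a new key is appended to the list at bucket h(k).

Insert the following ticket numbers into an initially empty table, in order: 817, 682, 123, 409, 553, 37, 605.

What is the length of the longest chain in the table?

817 → bucket 11
682 → bucket 9
123 → bucket 9 (collision)
409 → bucket 9 (collision)
553 → bucket 12
37 → bucket 11 (collision)
605 → bucket 12 (collision)
Final buckets:
0: _
1: _
2: _
3: _
4: _
5: _
6: _
7: _
8: _
9: 682 -> 123 -> 409
10: _
11: 817 -> 37
12: 553 -> 605

3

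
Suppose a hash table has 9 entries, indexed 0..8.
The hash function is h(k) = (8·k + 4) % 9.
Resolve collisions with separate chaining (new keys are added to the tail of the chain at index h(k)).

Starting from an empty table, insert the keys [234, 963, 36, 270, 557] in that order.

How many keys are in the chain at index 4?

Insert 234: h=4, bucket 4 empty → new chain.
Insert 963: h=4, bucket 4 nonempty → append to chain.
Insert 36: h=4, bucket 4 nonempty → append to chain.
Insert 270: h=4, bucket 4 nonempty → append to chain.
Insert 557: h=5, bucket 5 empty → new chain.
Final buckets:
0: —
1: —
2: —
3: —
4: 234 -> 963 -> 36 -> 270
5: 557
6: —
7: —
8: —

4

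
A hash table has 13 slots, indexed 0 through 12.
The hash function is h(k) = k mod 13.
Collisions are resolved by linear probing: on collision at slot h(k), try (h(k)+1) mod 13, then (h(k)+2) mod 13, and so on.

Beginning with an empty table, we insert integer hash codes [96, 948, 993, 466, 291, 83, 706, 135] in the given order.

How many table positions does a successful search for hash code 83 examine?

4

96 hashes to 5; slot 5 is free → place at 5.
948 hashes to 12; slot 12 is free → place at 12.
993 hashes to 5; 5 taken → place at 6.
466 hashes to 11; slot 11 is free → place at 11.
291 hashes to 5; 5,6 taken → place at 7.
83 hashes to 5; 5,6,7 taken → place at 8.
706 hashes to 4; slot 4 is free → place at 4.
135 hashes to 5; 5,6,7,8 taken → place at 9.
Table: [_, _, _, _, 706, 96, 993, 291, 83, 135, _, 466, 948]
Lookup 83: h=5, probe 5,6,7,8 → found at 8.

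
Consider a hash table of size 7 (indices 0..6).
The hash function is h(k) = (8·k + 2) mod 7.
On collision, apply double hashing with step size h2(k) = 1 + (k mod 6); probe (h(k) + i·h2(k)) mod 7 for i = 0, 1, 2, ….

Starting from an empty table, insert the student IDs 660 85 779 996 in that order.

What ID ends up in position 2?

660: h=4 → slot 4
85: h=3 → slot 3
779: h=4, h2=6, probe 4,3,2 → slot 2
996: h=4, h2=1, probe 4,5 → slot 5
Table: [., ., 779, 85, 660, 996, .]

779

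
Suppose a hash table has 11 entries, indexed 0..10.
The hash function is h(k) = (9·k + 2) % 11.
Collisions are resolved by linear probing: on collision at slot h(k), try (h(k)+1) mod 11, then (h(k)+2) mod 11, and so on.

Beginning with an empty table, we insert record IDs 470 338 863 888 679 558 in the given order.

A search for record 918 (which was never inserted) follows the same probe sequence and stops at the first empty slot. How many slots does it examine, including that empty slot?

470 hashes to 8; slot 8 is free => place at 8.
338 hashes to 8; 8 taken => place at 9.
863 hashes to 3; slot 3 is free => place at 3.
888 hashes to 8; 8,9 taken => place at 10.
679 hashes to 8; 8,9,10 taken => place at 0.
558 hashes to 8; 8,9,10,0 taken => place at 1.
Table: [679, 558, —, 863, —, —, —, —, 470, 338, 888]
Lookup 918: h=3, probe 3,4 → slot 4 empty, not found.

2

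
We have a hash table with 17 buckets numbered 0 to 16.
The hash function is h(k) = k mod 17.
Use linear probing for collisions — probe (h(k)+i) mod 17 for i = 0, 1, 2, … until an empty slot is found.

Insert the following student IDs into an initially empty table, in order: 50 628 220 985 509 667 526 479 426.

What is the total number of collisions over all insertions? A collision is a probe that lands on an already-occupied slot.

25

50: h=16 => slot 16
628: h=16, probe 16,0 => slot 0
220: h=16, probe 16,0,1 => slot 1
985: h=16, probe 16,0,1,2 => slot 2
509: h=16, probe 16,0,1,2,3 => slot 3
667: h=4 => slot 4
526: h=16, probe 16,0,1,2,3,4,5 => slot 5
479: h=3, probe 3,4,5,6 => slot 6
426: h=1, probe 1,2,3,4,5,6,7 => slot 7
Table: [628, 220, 985, 509, 667, 526, 479, 426, _, _, _, _, _, _, _, _, 50]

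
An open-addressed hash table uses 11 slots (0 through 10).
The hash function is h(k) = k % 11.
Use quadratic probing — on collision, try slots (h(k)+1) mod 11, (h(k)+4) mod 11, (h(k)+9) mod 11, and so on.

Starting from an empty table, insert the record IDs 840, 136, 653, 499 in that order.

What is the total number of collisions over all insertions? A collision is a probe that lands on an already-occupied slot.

6

Insert 840: h=4, slot 4 empty => index 4.
Insert 136: h=4, slot 4 occupied => index 5.
Insert 653: h=4, slots 4,5 occupied => index 8.
Insert 499: h=4, slots 4,5,8 occupied => index 2.
Table: [_, _, 499, _, 840, 136, _, _, 653, _, _]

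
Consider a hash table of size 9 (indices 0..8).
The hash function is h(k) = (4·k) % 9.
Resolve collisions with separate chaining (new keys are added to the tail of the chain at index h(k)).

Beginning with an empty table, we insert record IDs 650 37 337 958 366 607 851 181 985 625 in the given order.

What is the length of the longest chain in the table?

Insert 650: h=8, bucket 8 empty -> new chain.
Insert 37: h=4, bucket 4 empty -> new chain.
Insert 337: h=7, bucket 7 empty -> new chain.
Insert 958: h=7, bucket 7 nonempty -> append to chain.
Insert 366: h=6, bucket 6 empty -> new chain.
Insert 607: h=7, bucket 7 nonempty -> append to chain.
Insert 851: h=2, bucket 2 empty -> new chain.
Insert 181: h=4, bucket 4 nonempty -> append to chain.
Insert 985: h=7, bucket 7 nonempty -> append to chain.
Insert 625: h=7, bucket 7 nonempty -> append to chain.
Final buckets:
0: —
1: —
2: 851
3: —
4: 37 -> 181
5: —
6: 366
7: 337 -> 958 -> 607 -> 985 -> 625
8: 650

5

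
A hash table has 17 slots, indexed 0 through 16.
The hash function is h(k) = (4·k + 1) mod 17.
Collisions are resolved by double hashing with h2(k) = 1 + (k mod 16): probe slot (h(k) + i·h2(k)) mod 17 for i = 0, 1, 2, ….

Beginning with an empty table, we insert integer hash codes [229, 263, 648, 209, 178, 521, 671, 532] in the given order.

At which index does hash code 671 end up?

15

229 hashes to 16; slot 16 is free -> place at 16.
263 hashes to 16, h2=8; 16 taken -> place at 7.
648 hashes to 9; slot 9 is free -> place at 9.
209 hashes to 4; slot 4 is free -> place at 4.
178 hashes to 16, h2=3; 16 taken -> place at 2.
521 hashes to 11; slot 11 is free -> place at 11.
671 hashes to 16, h2=16; 16 taken -> place at 15.
532 hashes to 4, h2=5; 4,9 taken -> place at 14.
Table: [-, -, 178, -, 209, -, -, 263, -, 648, -, 521, -, -, 532, 671, 229]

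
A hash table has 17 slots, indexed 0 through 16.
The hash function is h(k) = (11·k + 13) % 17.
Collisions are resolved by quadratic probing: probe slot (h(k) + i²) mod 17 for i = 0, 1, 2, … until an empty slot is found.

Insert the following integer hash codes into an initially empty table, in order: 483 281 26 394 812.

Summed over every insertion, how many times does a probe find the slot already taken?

1

483 hashes to 5; slot 5 is free → place at 5.
281 hashes to 10; slot 10 is free → place at 10.
26 hashes to 10; 10 taken → place at 11.
394 hashes to 12; slot 12 is free → place at 12.
812 hashes to 3; slot 3 is free → place at 3.
Table: [—, —, —, 812, —, 483, —, —, —, —, 281, 26, 394, —, —, —, —]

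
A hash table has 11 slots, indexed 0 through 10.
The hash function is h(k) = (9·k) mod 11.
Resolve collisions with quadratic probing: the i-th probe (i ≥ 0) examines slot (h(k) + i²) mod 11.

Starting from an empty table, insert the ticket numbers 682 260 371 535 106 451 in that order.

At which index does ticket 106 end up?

1

Insert 682: h=0, slot 0 empty → index 0.
Insert 260: h=8, slot 8 empty → index 8.
Insert 371: h=6, slot 6 empty → index 6.
Insert 535: h=8, slot 8 occupied → index 9.
Insert 106: h=8, slots 8,9 occupied → index 1.
Insert 451: h=0, slots 0,1 occupied → index 4.
Table: [682, 106, —, —, 451, —, 371, —, 260, 535, —]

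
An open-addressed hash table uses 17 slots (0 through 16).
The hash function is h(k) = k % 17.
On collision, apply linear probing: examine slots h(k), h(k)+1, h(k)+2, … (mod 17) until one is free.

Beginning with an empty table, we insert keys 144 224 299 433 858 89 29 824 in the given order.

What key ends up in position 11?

858

144 hashes to 8; slot 8 is free -> place at 8.
224 hashes to 3; slot 3 is free -> place at 3.
299 hashes to 10; slot 10 is free -> place at 10.
433 hashes to 8; 8 taken -> place at 9.
858 hashes to 8; 8,9,10 taken -> place at 11.
89 hashes to 4; slot 4 is free -> place at 4.
29 hashes to 12; slot 12 is free -> place at 12.
824 hashes to 8; 8,9,10,11,12 taken -> place at 13.
Table: [_, _, _, 224, 89, _, _, _, 144, 433, 299, 858, 29, 824, _, _, _]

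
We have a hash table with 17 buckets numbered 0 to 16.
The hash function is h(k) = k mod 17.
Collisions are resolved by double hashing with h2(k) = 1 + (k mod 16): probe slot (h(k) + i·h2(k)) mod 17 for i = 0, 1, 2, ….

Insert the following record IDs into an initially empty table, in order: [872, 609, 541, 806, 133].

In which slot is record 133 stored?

3

872 hashes to 5; slot 5 is free => place at 5.
609 hashes to 14; slot 14 is free => place at 14.
541 hashes to 14, h2=14; 14 taken => place at 11.
806 hashes to 7; slot 7 is free => place at 7.
133 hashes to 14, h2=6; 14 taken => place at 3.
Table: [., ., ., 133, ., 872, ., 806, ., ., ., 541, ., ., 609, ., .]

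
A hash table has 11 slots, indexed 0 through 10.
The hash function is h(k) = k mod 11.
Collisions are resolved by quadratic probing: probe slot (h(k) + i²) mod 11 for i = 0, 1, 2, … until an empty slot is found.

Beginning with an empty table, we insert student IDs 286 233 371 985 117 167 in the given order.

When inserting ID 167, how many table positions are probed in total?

Insert 286: h=0, slot 0 empty → index 0.
Insert 233: h=2, slot 2 empty → index 2.
Insert 371: h=8, slot 8 empty → index 8.
Insert 985: h=6, slot 6 empty → index 6.
Insert 117: h=7, slot 7 empty → index 7.
Insert 167: h=2, slot 2 occupied → index 3.
Table: [286, ∅, 233, 167, ∅, ∅, 985, 117, 371, ∅, ∅]

2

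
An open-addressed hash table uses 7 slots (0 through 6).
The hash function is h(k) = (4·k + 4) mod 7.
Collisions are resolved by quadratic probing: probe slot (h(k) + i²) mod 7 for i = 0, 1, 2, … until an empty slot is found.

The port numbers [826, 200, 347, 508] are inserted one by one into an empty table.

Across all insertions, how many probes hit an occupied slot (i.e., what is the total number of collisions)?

826 hashes to 4; slot 4 is free => place at 4.
200 hashes to 6; slot 6 is free => place at 6.
347 hashes to 6; 6 taken => place at 0.
508 hashes to 6; 6,0 taken => place at 3.
Table: [347, ., ., 508, 826, ., 200]

3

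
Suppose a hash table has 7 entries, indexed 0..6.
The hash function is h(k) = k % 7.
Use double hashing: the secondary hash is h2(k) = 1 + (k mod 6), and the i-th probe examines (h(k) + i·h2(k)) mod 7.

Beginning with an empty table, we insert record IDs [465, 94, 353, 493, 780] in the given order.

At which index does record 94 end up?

465: h=3 => slot 3
94: h=3, h2=5, probe 3,1 => slot 1
353: h=3, h2=6, probe 3,2 => slot 2
493: h=3, h2=2, probe 3,5 => slot 5
780: h=3, h2=1, probe 3,4 => slot 4
Table: [., 94, 353, 465, 780, 493, .]

1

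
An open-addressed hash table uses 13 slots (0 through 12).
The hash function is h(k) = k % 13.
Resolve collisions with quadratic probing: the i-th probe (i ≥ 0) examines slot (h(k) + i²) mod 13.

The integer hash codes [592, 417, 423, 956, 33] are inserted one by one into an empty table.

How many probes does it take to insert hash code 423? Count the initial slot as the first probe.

Insert 592: h=7, slot 7 empty => index 7.
Insert 417: h=1, slot 1 empty => index 1.
Insert 423: h=7, slot 7 occupied => index 8.
Insert 956: h=7, slots 7,8 occupied => index 11.
Insert 33: h=7, slots 7,8,11 occupied => index 3.
Table: [-, 417, -, 33, -, -, -, 592, 423, -, -, 956, -]

2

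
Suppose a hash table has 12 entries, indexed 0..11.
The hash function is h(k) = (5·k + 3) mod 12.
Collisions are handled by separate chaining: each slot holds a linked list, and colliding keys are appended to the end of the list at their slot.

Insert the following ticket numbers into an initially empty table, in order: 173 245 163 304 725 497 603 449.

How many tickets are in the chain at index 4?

173 -> bucket 4
245 -> bucket 4 (collision)
163 -> bucket 2
304 -> bucket 11
725 -> bucket 4 (collision)
497 -> bucket 4 (collision)
603 -> bucket 6
449 -> bucket 4 (collision)
Final buckets:
0: _
1: _
2: 163
3: _
4: 173 -> 245 -> 725 -> 497 -> 449
5: _
6: 603
7: _
8: _
9: _
10: _
11: 304

5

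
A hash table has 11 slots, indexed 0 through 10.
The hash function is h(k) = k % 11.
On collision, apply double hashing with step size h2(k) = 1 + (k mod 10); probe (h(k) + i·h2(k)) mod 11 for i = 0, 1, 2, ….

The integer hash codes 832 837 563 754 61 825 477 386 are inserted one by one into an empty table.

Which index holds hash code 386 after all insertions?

Insert 832: h=7, slot 7 empty → index 7.
Insert 837: h=1, slot 1 empty → index 1.
Insert 563: h=2, slot 2 empty → index 2.
Insert 754: h=6, slot 6 empty → index 6.
Insert 61: h=6, h2=2, slot 6 occupied → index 8.
Insert 825: h=0, slot 0 empty → index 0.
Insert 477: h=4, slot 4 empty → index 4.
Insert 386: h=1, h2=7, slots 1,8,4,0,7 occupied → index 3.
Table: [825, 837, 563, 386, 477, _, 754, 832, 61, _, _]

3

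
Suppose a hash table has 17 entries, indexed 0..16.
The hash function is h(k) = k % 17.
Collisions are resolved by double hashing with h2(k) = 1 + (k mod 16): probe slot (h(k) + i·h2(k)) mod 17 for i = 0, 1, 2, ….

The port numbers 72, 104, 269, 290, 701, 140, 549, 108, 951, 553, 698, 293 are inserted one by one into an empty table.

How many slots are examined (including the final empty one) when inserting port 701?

Insert 72: h=4, slot 4 empty -> index 4.
Insert 104: h=2, slot 2 empty -> index 2.
Insert 269: h=14, slot 14 empty -> index 14.
Insert 290: h=1, slot 1 empty -> index 1.
Insert 701: h=4, h2=14, slots 4,1 occupied -> index 15.
Insert 140: h=4, h2=13, slot 4 occupied -> index 0.
Insert 549: h=5, slot 5 empty -> index 5.
Insert 108: h=6, slot 6 empty -> index 6.
Insert 951: h=16, slot 16 empty -> index 16.
Insert 553: h=9, slot 9 empty -> index 9.
Insert 698: h=1, h2=11, slot 1 occupied -> index 12.
Insert 293: h=4, h2=6, slot 4 occupied -> index 10.
Table: [140, 290, 104, ∅, 72, 549, 108, ∅, ∅, 553, 293, ∅, 698, ∅, 269, 701, 951]

3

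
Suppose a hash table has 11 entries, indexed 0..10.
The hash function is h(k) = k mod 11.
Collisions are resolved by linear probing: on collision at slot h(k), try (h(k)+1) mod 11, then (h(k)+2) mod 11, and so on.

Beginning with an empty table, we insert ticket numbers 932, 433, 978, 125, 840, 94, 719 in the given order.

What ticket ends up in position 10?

978

932 hashes to 8; slot 8 is free => place at 8.
433 hashes to 4; slot 4 is free => place at 4.
978 hashes to 10; slot 10 is free => place at 10.
125 hashes to 4; 4 taken => place at 5.
840 hashes to 4; 4,5 taken => place at 6.
94 hashes to 6; 6 taken => place at 7.
719 hashes to 4; 4,5,6,7,8 taken => place at 9.
Table: [., ., ., ., 433, 125, 840, 94, 932, 719, 978]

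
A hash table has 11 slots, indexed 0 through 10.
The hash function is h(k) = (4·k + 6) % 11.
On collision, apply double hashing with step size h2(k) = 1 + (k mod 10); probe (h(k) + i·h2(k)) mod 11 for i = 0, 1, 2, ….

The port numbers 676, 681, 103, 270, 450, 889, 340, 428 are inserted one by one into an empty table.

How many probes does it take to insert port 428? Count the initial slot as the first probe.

4

Insert 676: h=4, slot 4 empty => index 4.
Insert 681: h=2, slot 2 empty => index 2.
Insert 103: h=0, slot 0 empty => index 0.
Insert 270: h=8, slot 8 empty => index 8.
Insert 450: h=2, h2=1, slot 2 occupied => index 3.
Insert 889: h=9, slot 9 empty => index 9.
Insert 340: h=2, h2=1, slots 2,3,4 occupied => index 5.
Insert 428: h=2, h2=9, slots 2,0,9 occupied => index 7.
Table: [103, ., 681, 450, 676, 340, ., 428, 270, 889, .]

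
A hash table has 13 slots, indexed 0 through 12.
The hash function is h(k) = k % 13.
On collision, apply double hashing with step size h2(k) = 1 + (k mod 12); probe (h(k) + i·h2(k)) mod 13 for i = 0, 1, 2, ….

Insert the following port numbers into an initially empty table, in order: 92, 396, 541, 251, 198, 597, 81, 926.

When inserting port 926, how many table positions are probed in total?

3

92 hashes to 1; slot 1 is free -> place at 1.
396 hashes to 6; slot 6 is free -> place at 6.
541 hashes to 8; slot 8 is free -> place at 8.
251 hashes to 4; slot 4 is free -> place at 4.
198 hashes to 3; slot 3 is free -> place at 3.
597 hashes to 12; slot 12 is free -> place at 12.
81 hashes to 3, h2=10; 3 taken -> place at 0.
926 hashes to 3, h2=3; 3,6 taken -> place at 9.
Table: [81, 92, _, 198, 251, _, 396, _, 541, 926, _, _, 597]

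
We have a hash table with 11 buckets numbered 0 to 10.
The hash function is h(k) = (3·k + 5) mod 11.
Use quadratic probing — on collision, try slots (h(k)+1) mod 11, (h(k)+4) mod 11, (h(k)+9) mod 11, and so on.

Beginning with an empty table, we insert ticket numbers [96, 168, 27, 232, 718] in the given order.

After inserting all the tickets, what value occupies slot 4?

718

Insert 96: h=7, slot 7 empty => index 7.
Insert 168: h=3, slot 3 empty => index 3.
Insert 27: h=9, slot 9 empty => index 9.
Insert 232: h=8, slot 8 empty => index 8.
Insert 718: h=3, slot 3 occupied => index 4.
Table: [_, _, _, 168, 718, _, _, 96, 232, 27, _]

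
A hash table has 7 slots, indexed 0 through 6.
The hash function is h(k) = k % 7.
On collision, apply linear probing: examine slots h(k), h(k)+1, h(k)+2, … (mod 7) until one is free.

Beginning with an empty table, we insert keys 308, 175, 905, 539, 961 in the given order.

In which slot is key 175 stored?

Insert 308: h=0, slot 0 empty => index 0.
Insert 175: h=0, slot 0 occupied => index 1.
Insert 905: h=2, slot 2 empty => index 2.
Insert 539: h=0, slots 0,1,2 occupied => index 3.
Insert 961: h=2, slots 2,3 occupied => index 4.
Table: [308, 175, 905, 539, 961, _, _]

1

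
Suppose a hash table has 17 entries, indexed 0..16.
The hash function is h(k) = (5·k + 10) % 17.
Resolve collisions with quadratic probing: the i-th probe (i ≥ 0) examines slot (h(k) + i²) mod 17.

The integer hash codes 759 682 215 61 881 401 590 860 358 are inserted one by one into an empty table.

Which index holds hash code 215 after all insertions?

Insert 759: h=14, slot 14 empty → index 14.
Insert 682: h=3, slot 3 empty → index 3.
Insert 215: h=14, slot 14 occupied → index 15.
Insert 61: h=9, slot 9 empty → index 9.
Insert 881: h=12, slot 12 empty → index 12.
Insert 401: h=9, slot 9 occupied → index 10.
Insert 590: h=2, slot 2 empty → index 2.
Insert 860: h=9, slots 9,10 occupied → index 13.
Insert 358: h=15, slot 15 occupied → index 16.
Table: [-, -, 590, 682, -, -, -, -, -, 61, 401, -, 881, 860, 759, 215, 358]

15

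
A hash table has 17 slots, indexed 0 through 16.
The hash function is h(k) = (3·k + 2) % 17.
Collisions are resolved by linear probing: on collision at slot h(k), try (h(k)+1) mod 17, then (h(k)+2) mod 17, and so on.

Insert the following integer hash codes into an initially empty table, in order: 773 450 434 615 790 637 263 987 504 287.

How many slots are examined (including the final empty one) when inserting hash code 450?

Insert 773: h=9, slot 9 empty → index 9.
Insert 450: h=9, slot 9 occupied → index 10.
Insert 434: h=12, slot 12 empty → index 12.
Insert 615: h=11, slot 11 empty → index 11.
Insert 790: h=9, slots 9,10,11,12 occupied → index 13.
Insert 637: h=9, slots 9,10,11,12,13 occupied → index 14.
Insert 263: h=9, slots 9,10,11,12,13,14 occupied → index 15.
Insert 987: h=5, slot 5 empty → index 5.
Insert 504: h=1, slot 1 empty → index 1.
Insert 287: h=13, slots 13,14,15 occupied → index 16.
Table: [—, 504, —, —, —, 987, —, —, —, 773, 450, 615, 434, 790, 637, 263, 287]

2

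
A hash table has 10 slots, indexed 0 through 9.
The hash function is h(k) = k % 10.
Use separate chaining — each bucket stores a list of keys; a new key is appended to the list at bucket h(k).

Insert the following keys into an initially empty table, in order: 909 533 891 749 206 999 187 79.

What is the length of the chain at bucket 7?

1

909 -> bucket 9
533 -> bucket 3
891 -> bucket 1
749 -> bucket 9 (collision)
206 -> bucket 6
999 -> bucket 9 (collision)
187 -> bucket 7
79 -> bucket 9 (collision)
Final buckets:
0: —
1: 891
2: —
3: 533
4: —
5: —
6: 206
7: 187
8: —
9: 909 -> 749 -> 999 -> 79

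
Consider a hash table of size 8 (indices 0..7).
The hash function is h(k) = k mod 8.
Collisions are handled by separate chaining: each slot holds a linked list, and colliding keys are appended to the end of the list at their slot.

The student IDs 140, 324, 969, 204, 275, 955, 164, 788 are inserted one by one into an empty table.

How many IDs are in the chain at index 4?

140 -> bucket 4
324 -> bucket 4 (collision)
969 -> bucket 1
204 -> bucket 4 (collision)
275 -> bucket 3
955 -> bucket 3 (collision)
164 -> bucket 4 (collision)
788 -> bucket 4 (collision)
Final buckets:
0: ∅
1: 969
2: ∅
3: 275 -> 955
4: 140 -> 324 -> 204 -> 164 -> 788
5: ∅
6: ∅
7: ∅

5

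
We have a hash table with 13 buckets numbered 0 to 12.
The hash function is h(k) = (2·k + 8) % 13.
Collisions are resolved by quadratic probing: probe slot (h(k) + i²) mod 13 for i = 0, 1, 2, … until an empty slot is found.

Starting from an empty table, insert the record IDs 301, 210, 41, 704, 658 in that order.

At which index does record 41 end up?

301 hashes to 12; slot 12 is free => place at 12.
210 hashes to 12; 12 taken => place at 0.
41 hashes to 12; 12,0 taken => place at 3.
704 hashes to 12; 12,0,3 taken => place at 8.
658 hashes to 11; slot 11 is free => place at 11.
Table: [210, ., ., 41, ., ., ., ., 704, ., ., 658, 301]

3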